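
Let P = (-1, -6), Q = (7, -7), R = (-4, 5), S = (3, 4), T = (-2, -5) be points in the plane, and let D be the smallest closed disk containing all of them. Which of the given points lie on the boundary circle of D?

A smallest enclosing disk is always determined by at most three of the input points on its boundary.
The farthest pair is Q–R with squared distance 265. The circle on this segment as diameter has centre (1.5, -1) and r² = 265/4 = 66.25.
Check P: distance² to centre = 31.25 ≤ 66.25, so it lies inside.
All remaining points lie in this disk, and no smaller disk contains both endpoints, so this is the minimum enclosing circle.
The points at distance exactly r from the centre are Q, R — 2 points.

Q, R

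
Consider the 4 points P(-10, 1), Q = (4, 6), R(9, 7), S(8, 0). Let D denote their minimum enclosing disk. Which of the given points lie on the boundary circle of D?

P, R

A smallest enclosing disk is always determined by at most three of the input points on its boundary.
The farthest pair is P–R with squared distance 397. The circle on this segment as diameter has centre (-0.5, 4) and r² = 397/4 = 99.25.
Check Q: distance² to centre = 24.25 ≤ 99.25, so it lies inside.
All remaining points lie in this disk, and no smaller disk contains both endpoints, so this is the minimum enclosing circle.
The points at distance exactly r from the centre are P, R — 2 points.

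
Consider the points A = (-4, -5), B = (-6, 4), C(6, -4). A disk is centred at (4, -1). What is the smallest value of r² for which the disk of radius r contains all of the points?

The required radius is the distance from (4, -1) to the farthest point.
Squared distances: 80, 125, 13.
Maximum is 125, attained at B.

125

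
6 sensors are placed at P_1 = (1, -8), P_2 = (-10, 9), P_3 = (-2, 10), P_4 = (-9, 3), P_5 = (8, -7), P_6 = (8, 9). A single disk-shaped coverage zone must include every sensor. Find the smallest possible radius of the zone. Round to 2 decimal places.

A smallest enclosing disk is always determined by at most three of the input points on its boundary.
The farthest pair is P_2–P_5 with squared distance 580. The circle on this segment as diameter has centre (-1, 1) and r² = 580/4 = 145.
Check P_1: distance² to centre = 85 ≤ 145, so it lies inside.
All remaining points lie in this disk, and no smaller disk contains both endpoints, so this is the minimum enclosing circle.
r = √145 ≈ 12.04.

12.04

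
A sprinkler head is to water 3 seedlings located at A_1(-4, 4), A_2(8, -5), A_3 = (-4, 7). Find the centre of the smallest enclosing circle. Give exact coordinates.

Side lengths²: A_1A_2² = 225, A_1A_3² = 9, A_2A_3² = 288.
Since A_2A_3² = 288 ≥ 225 + 9 = 234, the angle opposite A_2A_3 is not acute, so the smallest enclosing circle has A_2A_3 as diameter.
Centre = midpoint of A_2A_3 = (2, 1), r² = 288/4 = 72.
Centre = (2, 1).

(2, 1)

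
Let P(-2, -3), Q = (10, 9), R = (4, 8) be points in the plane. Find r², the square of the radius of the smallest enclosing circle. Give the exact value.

Side lengths²: PQ² = 288, PR² = 157, QR² = 37.
Since PQ² = 288 ≥ 157 + 37 = 194, the angle opposite PQ is not acute, so the smallest enclosing circle has PQ as diameter.
Centre = midpoint of PQ = (4, 3), r² = 288/4 = 72.

72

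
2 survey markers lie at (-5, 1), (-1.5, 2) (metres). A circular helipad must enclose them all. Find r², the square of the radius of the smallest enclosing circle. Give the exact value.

3.3125

The smallest circle enclosing two points has them as diameter endpoints.
Centre = midpoint = (-3.25, 1.5); r² = |(-5, 1)−(-1.5, 2)|²/4 = 13.25/4 = 3.3125.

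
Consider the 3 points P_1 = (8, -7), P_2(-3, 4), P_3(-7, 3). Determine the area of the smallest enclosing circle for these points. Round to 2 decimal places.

Side lengths²: P_1P_2² = 242, P_1P_3² = 325, P_2P_3² = 17.
Since P_1P_3² = 325 ≥ 242 + 17 = 259, the angle opposite P_1P_3 is not acute, so the smallest enclosing circle has P_1P_3 as diameter.
Centre = midpoint of P_1P_3 = (0.5, -2), r² = 325/4 = 81.25.
Area = π·r² = π·81.25 ≈ 255.25.

255.25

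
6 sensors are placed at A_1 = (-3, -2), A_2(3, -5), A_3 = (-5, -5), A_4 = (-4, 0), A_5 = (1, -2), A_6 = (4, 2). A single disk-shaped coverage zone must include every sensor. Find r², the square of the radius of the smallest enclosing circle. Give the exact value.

32.5

The farthest pair is A_3–A_6 with squared distance 130. The circle on this segment as diameter has centre (-0.5, -1.5) and r² = 130/4 = 32.5.
Check A_1: distance² to centre = 6.5 ≤ 32.5, so it lies inside.
All remaining points lie in this disk, and no smaller disk contains both endpoints, so this is the minimum enclosing circle.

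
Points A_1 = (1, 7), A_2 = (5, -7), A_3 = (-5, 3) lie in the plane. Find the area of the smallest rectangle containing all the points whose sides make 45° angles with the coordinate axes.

100

In coordinates u = x + y, v = x − y the rectangle is axis-aligned; the map (x,y)→(u,v) scales areas by 2.
u-values: 8, -2, -2; range = 8 − (-2) = 10.
v-values: -6, 12, -8; range = 12 − (-8) = 20.
Area = (10 × 20) / 2 = 100.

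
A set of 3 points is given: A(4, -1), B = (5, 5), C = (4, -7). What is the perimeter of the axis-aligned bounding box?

26

Width = max x − min x = 5 − 4 = 1.
Height = max y − min y = 5 − (-7) = 12.
Perimeter = 2(1 + 12) = 26.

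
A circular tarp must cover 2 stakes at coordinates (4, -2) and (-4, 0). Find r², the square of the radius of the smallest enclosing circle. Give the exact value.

The smallest circle enclosing two points has them as diameter endpoints.
Centre = midpoint = (0, -1); r² = |(4, -2)−(-4, 0)|²/4 = 68/4 = 17.

17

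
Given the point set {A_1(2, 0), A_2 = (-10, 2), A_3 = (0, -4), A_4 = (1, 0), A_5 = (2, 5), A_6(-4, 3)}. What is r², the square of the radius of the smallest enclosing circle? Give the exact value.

A smallest enclosing disk is always determined by at most three of the input points on its boundary.
The minimum enclosing circle is determined by three boundary points: A_2, A_3, A_5.
Their circumcentre is (-3.5, 1.5) with r² = 42.5.
The farthest remaining point A_1 is at distance² 32.5 ≤ 42.5.

42.5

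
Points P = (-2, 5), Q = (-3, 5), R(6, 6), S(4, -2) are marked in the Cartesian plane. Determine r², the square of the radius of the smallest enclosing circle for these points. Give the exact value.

The minimum enclosing circle is determined by three boundary points: Q, R, S.
Their circumcentre is (1.8, 2.8) with r² = 27.88.
The farthest remaining point P is at distance² 19.28 ≤ 27.88.

27.88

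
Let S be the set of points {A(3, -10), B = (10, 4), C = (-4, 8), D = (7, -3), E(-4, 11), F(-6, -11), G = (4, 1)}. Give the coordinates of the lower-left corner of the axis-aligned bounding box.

(-6, -11)

x-range [-6, 10], y-range [-11, 11].
The lower-left corner is (-6, -11).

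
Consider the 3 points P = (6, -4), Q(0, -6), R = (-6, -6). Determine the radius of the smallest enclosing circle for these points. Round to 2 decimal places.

6.08

Side lengths²: PQ² = 40, PR² = 148, QR² = 36.
Since PR² = 148 ≥ 40 + 36 = 76, the angle opposite PR is not acute, so the smallest enclosing circle has PR as diameter.
Centre = midpoint of PR = (0, -5), r² = 148/4 = 37.
r = √37 ≈ 6.08.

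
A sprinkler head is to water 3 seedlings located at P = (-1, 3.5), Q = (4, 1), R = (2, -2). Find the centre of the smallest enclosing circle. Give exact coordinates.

Side lengths²: PQ² = 31.25, PR² = 39.25, QR² = 13.
Since PR² = 39.25 < 31.25 + 13 = 44.25, the triangle is acute, so the smallest enclosing circle is the circumcircle.
Circumcentre = (0.84375, 0.9375), r² = 9.9658203125.
Centre = (0.84375, 0.9375).

(0.84375, 0.9375)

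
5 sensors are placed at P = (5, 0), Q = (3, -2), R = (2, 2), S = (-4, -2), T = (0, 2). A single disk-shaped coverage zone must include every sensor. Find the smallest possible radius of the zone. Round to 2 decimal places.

4.61

The minimum enclosing circle of a finite set is fixed by two of the points (as a diameter) or three (as a circumcircle).
The farthest pair is P–S with squared distance 85. The circle on this segment as diameter has centre (0.5, -1) and r² = 85/4 = 21.25.
Check Q: distance² to centre = 7.25 ≤ 21.25, so it lies inside.
All remaining points lie in this disk, and no smaller disk contains both endpoints, so this is the minimum enclosing circle.
r = √(21.25) ≈ 4.61.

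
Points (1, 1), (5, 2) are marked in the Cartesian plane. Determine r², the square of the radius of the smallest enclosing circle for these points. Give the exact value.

The smallest circle enclosing two points has them as diameter endpoints.
Centre = midpoint = (3, 1.5); r² = |(1, 1)−(5, 2)|²/4 = 17/4 = 4.25.

4.25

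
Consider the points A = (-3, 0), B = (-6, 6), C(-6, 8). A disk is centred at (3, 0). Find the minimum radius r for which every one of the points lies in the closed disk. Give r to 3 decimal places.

12.042

The required radius is the distance from (3, 0) to the farthest point.
Squared distances: 36, 117, 145.
Maximum is 145, attained at C.
r = √145 ≈ 12.042.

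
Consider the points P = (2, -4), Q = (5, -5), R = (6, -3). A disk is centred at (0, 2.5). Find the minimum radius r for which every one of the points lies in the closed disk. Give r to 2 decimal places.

The required radius is the distance from (0, 2.5) to the farthest point.
Squared distances: 46.25, 81.25, 66.25.
Maximum is 81.25, attained at Q.
r = √(81.25) ≈ 9.01.

9.01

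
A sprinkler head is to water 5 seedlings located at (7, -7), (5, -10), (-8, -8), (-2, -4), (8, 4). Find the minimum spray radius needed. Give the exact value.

10

By Welzl's lemma the MEC is supported by two points (diametrically opposite) or three points (on a circumcircle).
The farthest pair is (-8, -8)–(8, 4) with squared distance 400. The circle on this segment as diameter has centre (0, -2) and r² = 400/4 = 100.
Check (7, -7): distance² to centre = 74 ≤ 100, so it lies inside.
All remaining points lie in this disk, and no smaller disk contains both endpoints, so this is the minimum enclosing circle.
r = √100 = 10.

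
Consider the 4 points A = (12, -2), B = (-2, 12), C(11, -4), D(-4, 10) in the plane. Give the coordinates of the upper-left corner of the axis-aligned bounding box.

(-4, 12)

x-range [-4, 12], y-range [-4, 12].
The upper-left corner is (-4, 12).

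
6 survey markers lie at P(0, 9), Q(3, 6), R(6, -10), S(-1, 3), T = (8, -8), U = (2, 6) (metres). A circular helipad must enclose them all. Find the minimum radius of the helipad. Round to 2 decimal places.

A smallest enclosing disk is always determined by at most three of the input points on its boundary.
The farthest pair is P–R with squared distance 397. The circle on this segment as diameter has centre (3, -0.5) and r² = 397/4 = 99.25.
Check Q: distance² to centre = 42.25 ≤ 99.25, so it lies inside.
All remaining points lie in this disk, and no smaller disk contains both endpoints, so this is the minimum enclosing circle.
r = √(99.25) ≈ 9.96.

9.96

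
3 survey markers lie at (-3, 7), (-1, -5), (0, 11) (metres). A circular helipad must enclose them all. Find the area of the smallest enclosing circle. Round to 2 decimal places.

201.85

Call the three points A, B, C in the order given.
Side lengths²: AB² = 148, AC² = 25, BC² = 257.
Since BC² = 257 ≥ 148 + 25 = 173, the angle opposite BC is not acute, so the smallest enclosing circle has BC as diameter.
Centre = midpoint of BC = (-0.5, 3), r² = 257/4 = 64.25.
Area = π·r² = π·64.25 ≈ 201.85.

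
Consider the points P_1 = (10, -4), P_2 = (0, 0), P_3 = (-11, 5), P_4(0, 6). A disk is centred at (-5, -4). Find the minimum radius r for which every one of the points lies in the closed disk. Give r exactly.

15

The required radius is the distance from (-5, -4) to the farthest point.
Squared distances: 225, 41, 117, 125.
Maximum is 225, attained at P_1.
r = √225 = 15.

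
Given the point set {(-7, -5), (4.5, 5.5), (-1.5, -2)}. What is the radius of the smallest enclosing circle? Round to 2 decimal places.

Call the three points A, B, C in the order given.
Side lengths²: AB² = 242.5, AC² = 39.25, BC² = 92.25.
Since AB² = 242.5 ≥ 92.25 + 39.25 = 131.5, the angle opposite AB is not acute, so the smallest enclosing circle has AB as diameter.
Centre = midpoint of AB = (-1.25, 0.25), r² = 242.5/4 = 60.625.
r = √(60.625) ≈ 7.79.

7.79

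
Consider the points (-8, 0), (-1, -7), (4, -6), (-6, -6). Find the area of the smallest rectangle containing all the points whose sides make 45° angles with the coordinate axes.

In coordinates u = x + y, v = x − y the rectangle is axis-aligned; the map (x,y)→(u,v) scales areas by 2.
u-values: -8, -8, -2, -12; range = -2 − (-12) = 10.
v-values: -8, 6, 10, 0; range = 10 − (-8) = 18.
Area = (10 × 18) / 2 = 90.

90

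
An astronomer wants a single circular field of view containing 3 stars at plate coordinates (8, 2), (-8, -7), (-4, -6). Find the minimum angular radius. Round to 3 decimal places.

Call the three points A, B, C in the order given.
Side lengths²: AB² = 337, AC² = 208, BC² = 17.
Since AB² = 337 ≥ 208 + 17 = 225, the angle opposite AB is not acute, so the smallest enclosing circle has AB as diameter.
Centre = midpoint of AB = (0, -2.5), r² = 337/4 = 84.25.
r = √(84.25) ≈ 9.179.

9.179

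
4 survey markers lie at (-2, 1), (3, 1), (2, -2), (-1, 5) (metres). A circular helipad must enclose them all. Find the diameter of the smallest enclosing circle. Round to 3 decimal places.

The farthest pair is (2, -2)–(-1, 5) with squared distance 58. The circle on this segment as diameter has centre (0.5, 1.5) and r² = 58/4 = 14.5.
Check (-2, 1): distance² to centre = 6.5 ≤ 14.5, so it lies inside.
All remaining points lie in this disk, and no smaller disk contains both endpoints, so this is the minimum enclosing circle.
Diameter = 2r = 2√(14.5) ≈ 7.616.

7.616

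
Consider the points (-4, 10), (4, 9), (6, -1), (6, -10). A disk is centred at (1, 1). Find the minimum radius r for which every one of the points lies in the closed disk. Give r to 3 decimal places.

The required radius is the distance from (1, 1) to the farthest point.
Squared distances: 106, 73, 29, 146.
Maximum is 146, attained at (6, -10).
r = √146 ≈ 12.083.

12.083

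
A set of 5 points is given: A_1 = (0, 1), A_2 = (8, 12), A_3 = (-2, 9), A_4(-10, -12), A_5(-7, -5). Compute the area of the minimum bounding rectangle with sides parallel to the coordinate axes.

432

x ranges over [-10, 8], width 18.
y ranges over [-12, 12], height 24.
Area = 18 × 24 = 432.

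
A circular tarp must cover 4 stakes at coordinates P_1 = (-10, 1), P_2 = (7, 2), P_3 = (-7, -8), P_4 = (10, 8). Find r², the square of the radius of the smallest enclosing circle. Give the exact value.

The farthest pair is P_3–P_4 with squared distance 545. The circle on this segment as diameter has centre (1.5, 0) and r² = 545/4 = 136.25.
Check P_1: distance² to centre = 133.25 ≤ 136.25, so it lies inside.
All remaining points lie in this disk, and no smaller disk contains both endpoints, so this is the minimum enclosing circle.

136.25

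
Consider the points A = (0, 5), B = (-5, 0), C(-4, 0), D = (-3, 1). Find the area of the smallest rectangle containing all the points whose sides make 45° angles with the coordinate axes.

In coordinates u = x + y, v = x − y the rectangle is axis-aligned; the map (x,y)→(u,v) scales areas by 2.
u-values: 5, -5, -4, -2; range = 5 − (-5) = 10.
v-values: -5, -5, -4, -4; range = -4 − (-5) = 1.
Area = (10 × 1) / 2 = 5.

5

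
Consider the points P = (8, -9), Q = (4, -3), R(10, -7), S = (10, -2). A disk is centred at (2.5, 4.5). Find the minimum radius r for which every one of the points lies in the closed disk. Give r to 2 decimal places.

14.58

The required radius is the distance from (2.5, 4.5) to the farthest point.
Squared distances: 212.5, 58.5, 188.5, 98.5.
Maximum is 212.5, attained at P.
r = √(212.5) ≈ 14.58.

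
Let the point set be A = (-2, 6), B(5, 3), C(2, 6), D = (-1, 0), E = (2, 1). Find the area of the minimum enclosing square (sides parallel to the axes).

The bounding box has width 7 and height 6.
An axis-aligned square enclosing the set must have side ≥ max(width, height).
So the minimum side is max(7, 6) = 7.
Area = 7² = 49.

49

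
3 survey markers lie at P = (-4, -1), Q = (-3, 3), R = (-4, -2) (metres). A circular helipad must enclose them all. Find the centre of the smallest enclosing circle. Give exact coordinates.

(-3.5, 0.5)

Side lengths²: PQ² = 17, PR² = 1, QR² = 26.
Since QR² = 26 ≥ 17 + 1 = 18, the angle opposite QR is not acute, so the smallest enclosing circle has QR as diameter.
Centre = midpoint of QR = (-3.5, 0.5), r² = 26/4 = 6.5.
Centre = (-3.5, 0.5).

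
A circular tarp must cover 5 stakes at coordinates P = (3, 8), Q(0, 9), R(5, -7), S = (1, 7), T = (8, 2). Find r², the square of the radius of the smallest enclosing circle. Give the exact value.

70.25

The minimum enclosing circle of a finite set is fixed by two of the points (as a diameter) or three (as a circumcircle).
The farthest pair is Q–R with squared distance 281. The circle on this segment as diameter has centre (2.5, 1) and r² = 281/4 = 70.25.
Check P: distance² to centre = 49.25 ≤ 70.25, so it lies inside.
All remaining points lie in this disk, and no smaller disk contains both endpoints, so this is the minimum enclosing circle.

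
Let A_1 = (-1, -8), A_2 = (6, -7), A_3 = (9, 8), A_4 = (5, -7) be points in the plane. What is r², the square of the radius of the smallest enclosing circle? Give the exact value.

A smallest enclosing disk is always determined by at most three of the input points on its boundary.
The farthest pair is A_1–A_3 with squared distance 356. The circle on this segment as diameter has centre (4, 0) and r² = 356/4 = 89.
Check A_2: distance² to centre = 53 ≤ 89, so it lies inside.
All remaining points lie in this disk, and no smaller disk contains both endpoints, so this is the minimum enclosing circle.

89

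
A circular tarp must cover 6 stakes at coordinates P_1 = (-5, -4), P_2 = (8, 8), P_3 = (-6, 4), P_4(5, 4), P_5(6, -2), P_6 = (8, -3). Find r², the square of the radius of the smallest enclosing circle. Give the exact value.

By Welzl's lemma the MEC is supported by two points (diametrically opposite) or three points (on a circumcircle).
The farthest pair is P_1–P_2 with squared distance 313. The circle on this segment as diameter has centre (1.5, 2) and r² = 313/4 = 78.25.
Check P_3: distance² to centre = 60.25 ≤ 78.25, so it lies inside.
All remaining points lie in this disk, and no smaller disk contains both endpoints, so this is the minimum enclosing circle.

78.25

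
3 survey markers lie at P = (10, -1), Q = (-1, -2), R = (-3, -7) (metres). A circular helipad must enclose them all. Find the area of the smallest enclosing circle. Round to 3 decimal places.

161.007

Side lengths²: PQ² = 122, PR² = 205, QR² = 29.
Since PR² = 205 ≥ 122 + 29 = 151, the angle opposite PR is not acute, so the smallest enclosing circle has PR as diameter.
Centre = midpoint of PR = (3.5, -4), r² = 205/4 = 51.25.
Area = π·r² = π·51.25 ≈ 161.007.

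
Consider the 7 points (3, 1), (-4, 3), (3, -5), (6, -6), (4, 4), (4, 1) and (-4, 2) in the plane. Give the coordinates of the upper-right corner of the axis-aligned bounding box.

x-range [-4, 6], y-range [-6, 4].
The upper-right corner is (6, 4).

(6, 4)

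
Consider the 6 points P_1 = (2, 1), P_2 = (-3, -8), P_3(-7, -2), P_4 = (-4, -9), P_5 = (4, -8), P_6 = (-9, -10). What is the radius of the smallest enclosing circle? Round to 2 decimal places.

The minimum enclosing circle is determined by three boundary points: P_1, P_5, P_6.
Their circumcentre is (-69/22, -107/22) with r² = 14705/242.
The farthest remaining point P_3 is at distance² 5597/242 ≤ 14705/242.
r = √(14705/242) ≈ 7.80.

7.80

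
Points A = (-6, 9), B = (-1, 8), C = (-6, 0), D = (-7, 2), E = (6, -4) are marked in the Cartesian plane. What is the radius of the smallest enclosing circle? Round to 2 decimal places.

The farthest pair is A–E with squared distance 313. The circle on this segment as diameter has centre (0, 2.5) and r² = 313/4 = 78.25.
Check B: distance² to centre = 31.25 ≤ 78.25, so it lies inside.
All remaining points lie in this disk, and no smaller disk contains both endpoints, so this is the minimum enclosing circle.
r = √(78.25) ≈ 8.85.

8.85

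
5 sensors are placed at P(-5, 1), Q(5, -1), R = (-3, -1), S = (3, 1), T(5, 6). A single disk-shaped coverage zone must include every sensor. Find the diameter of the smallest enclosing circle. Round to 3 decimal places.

The minimum enclosing circle is determined by three boundary points: P, Q, T.
Their circumcentre is (0.5, 2.5) with r² = 32.5.
The farthest remaining point R is at distance² 24.5 ≤ 32.5.
Diameter = 2r = 2√(32.5) ≈ 11.402.

11.402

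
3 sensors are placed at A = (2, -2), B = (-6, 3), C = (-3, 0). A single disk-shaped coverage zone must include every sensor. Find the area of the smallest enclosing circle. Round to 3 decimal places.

69.900

Side lengths²: AB² = 89, AC² = 29, BC² = 18.
Since AB² = 89 ≥ 29 + 18 = 47, the angle opposite AB is not acute, so the smallest enclosing circle has AB as diameter.
Centre = midpoint of AB = (-2, 0.5), r² = 89/4 = 22.25.
Area = π·r² = π·22.25 ≈ 69.900.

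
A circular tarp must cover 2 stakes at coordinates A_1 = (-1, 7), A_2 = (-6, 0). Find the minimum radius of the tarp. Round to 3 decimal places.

The smallest circle enclosing two points has them as diameter endpoints.
Centre = midpoint = (-3.5, 3.5); r² = |A_1A_2|²/4 = 74/4 = 18.5.
r = √(18.5) ≈ 4.301.

4.301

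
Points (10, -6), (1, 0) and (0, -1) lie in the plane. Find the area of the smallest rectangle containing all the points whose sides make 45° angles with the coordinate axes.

In coordinates u = x + y, v = x − y the rectangle is axis-aligned; the map (x,y)→(u,v) scales areas by 2.
u-values: 4, 1, -1; range = 4 − (-1) = 5.
v-values: 16, 1, 1; range = 16 − 1 = 15.
Area = (5 × 15) / 2 = 37.5.

37.5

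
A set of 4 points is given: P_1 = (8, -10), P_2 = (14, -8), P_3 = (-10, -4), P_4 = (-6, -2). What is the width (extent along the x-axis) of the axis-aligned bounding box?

max x = 14, min x = -10, so width = 24.

24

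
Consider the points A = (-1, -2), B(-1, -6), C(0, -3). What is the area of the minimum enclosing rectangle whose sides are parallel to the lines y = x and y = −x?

8

In coordinates u = x + y, v = x − y the rectangle is axis-aligned; the map (x,y)→(u,v) scales areas by 2.
u-values: -3, -7, -3; range = -3 − (-7) = 4.
v-values: 1, 5, 3; range = 5 − 1 = 4.
Area = (4 × 4) / 2 = 8.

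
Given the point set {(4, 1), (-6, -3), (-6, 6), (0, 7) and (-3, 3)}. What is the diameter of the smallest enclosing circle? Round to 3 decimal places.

The minimum enclosing circle is determined by three boundary points: (4, 1), (-6, -3), (-6, 6).
Their circumcentre is (-2, 1.5) with r² = 36.25.
The farthest remaining point (0, 7) is at distance² 34.25 ≤ 36.25.
Diameter = 2r = 2√(36.25) ≈ 12.042.

12.042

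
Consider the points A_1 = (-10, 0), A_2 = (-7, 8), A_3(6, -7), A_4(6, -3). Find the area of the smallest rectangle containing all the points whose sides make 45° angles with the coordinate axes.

182

In coordinates u = x + y, v = x − y the rectangle is axis-aligned; the map (x,y)→(u,v) scales areas by 2.
u-values: -10, 1, -1, 3; range = 3 − (-10) = 13.
v-values: -10, -15, 13, 9; range = 13 − (-15) = 28.
Area = (13 × 28) / 2 = 182.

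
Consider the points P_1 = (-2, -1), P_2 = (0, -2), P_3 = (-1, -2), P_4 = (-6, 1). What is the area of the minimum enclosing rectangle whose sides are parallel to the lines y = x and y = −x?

13.5

In coordinates u = x + y, v = x − y the rectangle is axis-aligned; the map (x,y)→(u,v) scales areas by 2.
u-values: -3, -2, -3, -5; range = -2 − (-5) = 3.
v-values: -1, 2, 1, -7; range = 2 − (-7) = 9.
Area = (3 × 9) / 2 = 13.5.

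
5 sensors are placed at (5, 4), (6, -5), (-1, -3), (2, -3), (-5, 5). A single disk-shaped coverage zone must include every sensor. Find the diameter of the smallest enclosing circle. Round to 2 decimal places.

14.87

A smallest enclosing disk is always determined by at most three of the input points on its boundary.
The farthest pair is (6, -5)–(-5, 5) with squared distance 221. The circle on this segment as diameter has centre (0.5, 0) and r² = 221/4 = 55.25.
Check (5, 4): distance² to centre = 36.25 ≤ 55.25, so it lies inside.
All remaining points lie in this disk, and no smaller disk contains both endpoints, so this is the minimum enclosing circle.
Diameter = 2r = 2√(55.25) ≈ 14.87.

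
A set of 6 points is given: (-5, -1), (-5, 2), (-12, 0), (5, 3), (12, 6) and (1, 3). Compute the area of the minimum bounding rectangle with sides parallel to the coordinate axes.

168

x ranges over [-12, 12], width 24.
y ranges over [-1, 6], height 7.
Area = 24 × 7 = 168.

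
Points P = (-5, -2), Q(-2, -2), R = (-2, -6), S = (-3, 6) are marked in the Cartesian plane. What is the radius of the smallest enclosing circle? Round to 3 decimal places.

6.021

A smallest enclosing disk is always determined by at most three of the input points on its boundary.
The farthest pair is R–S with squared distance 145. The circle on this segment as diameter has centre (-2.5, 0) and r² = 145/4 = 36.25.
Check P: distance² to centre = 10.25 ≤ 36.25, so it lies inside.
All remaining points lie in this disk, and no smaller disk contains both endpoints, so this is the minimum enclosing circle.
r = √(36.25) ≈ 6.021.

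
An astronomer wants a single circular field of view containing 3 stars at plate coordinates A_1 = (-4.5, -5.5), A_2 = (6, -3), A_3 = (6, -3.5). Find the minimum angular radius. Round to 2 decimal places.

5.40

Side lengths²: A_1A_2² = 116.5, A_1A_3² = 114.25, A_2A_3² = 0.25.
Since A_1A_2² = 116.5 ≥ 114.25 + 0.25 = 114.5, the angle opposite A_1A_2 is not acute, so the smallest enclosing circle has A_1A_2 as diameter.
Centre = midpoint of A_1A_2 = (0.75, -4.25), r² = 116.5/4 = 29.125.
r = √(29.125) ≈ 5.40.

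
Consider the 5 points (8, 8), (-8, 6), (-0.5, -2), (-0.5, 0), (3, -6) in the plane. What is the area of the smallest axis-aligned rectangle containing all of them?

x ranges over [-8, 8], width 16.
y ranges over [-6, 8], height 14.
Area = 16 × 14 = 224.

224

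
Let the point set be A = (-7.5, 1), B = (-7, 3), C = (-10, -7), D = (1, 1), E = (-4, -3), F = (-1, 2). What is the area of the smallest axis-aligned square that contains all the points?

121

The bounding box has width 11 and height 10.
An axis-aligned square enclosing the set must have side ≥ max(width, height).
So the minimum side is max(11, 10) = 11.
Area = 11² = 121.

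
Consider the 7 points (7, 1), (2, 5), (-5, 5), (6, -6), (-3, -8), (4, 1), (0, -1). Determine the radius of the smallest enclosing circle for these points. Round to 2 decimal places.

A smallest enclosing disk is always determined by at most three of the input points on its boundary.
The minimum enclosing circle is determined by three boundary points: (-5, 5), (6, -6), (-3, -8).
Their circumcentre is (3/22, -19/22) with r² = 14705/242.
The farthest remaining point (7, 1) is at distance² 12241/242 ≤ 14705/242.
r = √(14705/242) ≈ 7.80.

7.80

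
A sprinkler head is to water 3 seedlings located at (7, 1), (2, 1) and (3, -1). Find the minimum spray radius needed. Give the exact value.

2.5

Call the three points A, B, C in the order given.
Side lengths²: AB² = 25, AC² = 20, BC² = 5.
Since AB² = 25 ≥ 20 + 5 = 25, the angle opposite AB is not acute, so the smallest enclosing circle has AB as diameter.
Centre = midpoint of AB = (4.5, 1), r² = 25/4 = 6.25.
r = √(6.25) = 2.5.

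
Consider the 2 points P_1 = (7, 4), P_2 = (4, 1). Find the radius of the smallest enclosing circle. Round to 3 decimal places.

The smallest circle enclosing two points has them as diameter endpoints.
Centre = midpoint = (5.5, 2.5); r² = |P_1P_2|²/4 = 18/4 = 4.5.
r = √(4.5) ≈ 2.121.

2.121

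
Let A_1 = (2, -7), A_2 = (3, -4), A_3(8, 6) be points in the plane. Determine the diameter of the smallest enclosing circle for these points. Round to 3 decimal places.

14.318

Side lengths²: A_1A_2² = 10, A_1A_3² = 205, A_2A_3² = 125.
Since A_1A_3² = 205 ≥ 125 + 10 = 135, the angle opposite A_1A_3 is not acute, so the smallest enclosing circle has A_1A_3 as diameter.
Centre = midpoint of A_1A_3 = (5, -0.5), r² = 205/4 = 51.25.
Diameter = 2r = 2√(51.25) ≈ 14.318.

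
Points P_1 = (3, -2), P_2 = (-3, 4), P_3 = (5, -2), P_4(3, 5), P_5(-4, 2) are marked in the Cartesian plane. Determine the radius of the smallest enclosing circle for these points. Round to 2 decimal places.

The minimum enclosing circle of a finite set is fixed by two of the points (as a diameter) or three (as a circumcircle).
The minimum enclosing circle is determined by three boundary points: P_2, P_3, P_5.
Their circumcentre is (19/22, 9/11) with r² = 12125/484.
The farthest remaining point P_4 is at distance² 10673/484 ≤ 12125/484.
r = √(12125/484) ≈ 5.01.

5.01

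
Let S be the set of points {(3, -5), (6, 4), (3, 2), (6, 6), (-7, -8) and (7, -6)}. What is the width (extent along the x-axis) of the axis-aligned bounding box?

14

max x = 7, min x = -7, so width = 14.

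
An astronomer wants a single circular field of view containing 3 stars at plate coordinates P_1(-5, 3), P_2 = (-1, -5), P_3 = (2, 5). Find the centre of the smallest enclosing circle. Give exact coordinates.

(-0.4375, 0.28125)

Side lengths²: P_1P_2² = 80, P_1P_3² = 53, P_2P_3² = 109.
Since P_2P_3² = 109 < 80 + 53 = 133, the triangle is acute, so the smallest enclosing circle is the circumcircle.
Circumcentre = (-0.4375, 0.28125), r² = 28.2080078125.
Centre = (-0.4375, 0.28125).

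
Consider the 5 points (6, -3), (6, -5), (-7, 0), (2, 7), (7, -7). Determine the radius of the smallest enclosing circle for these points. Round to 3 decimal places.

A smallest enclosing disk is always determined by at most three of the input points on its boundary.
The minimum enclosing circle is determined by three boundary points: (-7, 0), (2, 7), (7, -7).
Their circumcentre is (53/46, -55/46) with r² = 71825/1058.
The farthest remaining point (6, -5) is at distance² 40177/1058 ≤ 71825/1058.
r = √(71825/1058) ≈ 8.239.

8.239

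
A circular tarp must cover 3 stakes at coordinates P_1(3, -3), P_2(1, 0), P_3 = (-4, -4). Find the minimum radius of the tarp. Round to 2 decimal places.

Side lengths²: P_1P_2² = 13, P_1P_3² = 50, P_2P_3² = 41.
Since P_1P_3² = 50 < 41 + 13 = 54, the triangle is acute, so the smallest enclosing circle is the circumcircle.
Circumcentre = (-25/46, -147/46), r² = 13325/1058.
r = √(13325/1058) ≈ 3.55.

3.55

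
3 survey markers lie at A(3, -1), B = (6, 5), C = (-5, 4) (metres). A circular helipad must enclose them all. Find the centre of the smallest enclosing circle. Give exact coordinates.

(23/42, 167/42)

Side lengths²: AB² = 45, AC² = 89, BC² = 122.
Since BC² = 122 < 89 + 45 = 134, the triangle is acute, so the smallest enclosing circle is the circumcircle.
Circumcentre = (23/42, 167/42), r² = 27145/882.
Centre = (23/42, 167/42).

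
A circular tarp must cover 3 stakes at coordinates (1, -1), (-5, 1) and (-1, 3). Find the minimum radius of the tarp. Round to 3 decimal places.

3.162

Call the three points A, B, C in the order given.
Side lengths²: AB² = 40, AC² = 20, BC² = 20.
Since AB² = 40 ≥ 20 + 20 = 40, the angle opposite AB is not acute, so the smallest enclosing circle has AB as diameter.
Centre = midpoint of AB = (-2, 0), r² = 40/4 = 10.
r = √10 ≈ 3.162.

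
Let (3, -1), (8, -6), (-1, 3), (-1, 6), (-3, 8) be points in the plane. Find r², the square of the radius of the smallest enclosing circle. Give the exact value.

79.25

The minimum enclosing circle of a finite set is fixed by two of the points (as a diameter) or three (as a circumcircle).
The farthest pair is (8, -6)–(-3, 8) with squared distance 317. The circle on this segment as diameter has centre (2.5, 1) and r² = 317/4 = 79.25.
Check (3, -1): distance² to centre = 4.25 ≤ 79.25, so it lies inside.
All remaining points lie in this disk, and no smaller disk contains both endpoints, so this is the minimum enclosing circle.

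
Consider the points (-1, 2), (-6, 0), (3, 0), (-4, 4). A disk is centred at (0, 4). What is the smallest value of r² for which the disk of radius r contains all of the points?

52

The required radius is the distance from (0, 4) to the farthest point.
Squared distances: 5, 52, 25, 16.
Maximum is 52, attained at (-6, 0).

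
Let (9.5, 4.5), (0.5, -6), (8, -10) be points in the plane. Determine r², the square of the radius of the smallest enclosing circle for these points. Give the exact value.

Call the three points A, B, C in the order given.
Side lengths²: AB² = 191.25, AC² = 212.5, BC² = 72.25.
Since AC² = 212.5 < 191.25 + 72.25 = 263.5, the triangle is acute, so the smallest enclosing circle is the circumcircle.
Circumcentre = (257/36, -31/12), r² = 36125/648.

36125/648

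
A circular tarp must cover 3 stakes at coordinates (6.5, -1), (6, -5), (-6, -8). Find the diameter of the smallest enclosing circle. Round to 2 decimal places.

Call the three points A, B, C in the order given.
Side lengths²: AB² = 16.25, AC² = 205.25, BC² = 153.
Since AC² = 205.25 ≥ 153 + 16.25 = 169.25, the angle opposite AC is not acute, so the smallest enclosing circle has AC as diameter.
Centre = midpoint of AC = (0.25, -4.5), r² = 205.25/4 = 51.3125.
Diameter = 2r = 2√(51.3125) ≈ 14.33.

14.33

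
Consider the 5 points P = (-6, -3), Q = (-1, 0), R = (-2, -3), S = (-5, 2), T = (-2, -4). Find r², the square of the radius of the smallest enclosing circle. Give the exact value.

A smallest enclosing disk is always determined by at most three of the input points on its boundary.
The farthest pair is S–T with squared distance 45. The circle on this segment as diameter has centre (-3.5, -1) and r² = 45/4 = 11.25.
Check P: distance² to centre = 10.25 ≤ 11.25, so it lies inside.
All remaining points lie in this disk, and no smaller disk contains both endpoints, so this is the minimum enclosing circle.

11.25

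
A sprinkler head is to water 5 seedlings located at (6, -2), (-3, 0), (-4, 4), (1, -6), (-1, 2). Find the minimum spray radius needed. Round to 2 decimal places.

By Welzl's lemma the MEC is supported by two points (diametrically opposite) or three points (on a circumcircle).
The minimum enclosing circle is determined by three boundary points: (6, -2), (-4, 4), (1, -6).
Their circumcentre is (5/14, -1/14) with r² = 3485/98.
The farthest remaining point (-3, 0) is at distance² 1105/98 ≤ 3485/98.
r = √(3485/98) ≈ 5.96.

5.96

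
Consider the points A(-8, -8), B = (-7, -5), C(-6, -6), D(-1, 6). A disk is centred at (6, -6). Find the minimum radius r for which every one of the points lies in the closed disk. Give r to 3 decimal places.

The required radius is the distance from (6, -6) to the farthest point.
Squared distances: 200, 170, 144, 193.
Maximum is 200, attained at A.
r = √200 ≈ 14.142.

14.142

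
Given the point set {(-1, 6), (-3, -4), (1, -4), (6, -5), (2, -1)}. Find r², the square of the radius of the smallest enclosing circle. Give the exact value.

45305/1058

The minimum enclosing circle of a finite set is fixed by two of the points (as a diameter) or three (as a circumcircle).
The minimum enclosing circle is determined by three boundary points: (-1, 6), (-3, -4), (6, -5).
Their circumcentre is (93/46, 9/46) with r² = 45305/1058.
The farthest remaining point (1, -4) is at distance² 19729/1058 ≤ 45305/1058.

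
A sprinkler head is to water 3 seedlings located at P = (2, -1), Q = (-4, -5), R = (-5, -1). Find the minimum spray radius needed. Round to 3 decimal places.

Side lengths²: PQ² = 52, PR² = 49, QR² = 17.
Since PQ² = 52 < 49 + 17 = 66, the triangle is acute, so the smallest enclosing circle is the circumcircle.
Circumcentre = (-1.5, -2.25), r² = 13.8125.
r = √(13.8125) ≈ 3.717.

3.717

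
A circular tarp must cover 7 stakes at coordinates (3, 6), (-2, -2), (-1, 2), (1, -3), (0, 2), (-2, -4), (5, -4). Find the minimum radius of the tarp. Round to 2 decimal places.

5.70

The minimum enclosing circle is determined by three boundary points: (3, 6), (-2, -4), (5, -4).
Their circumcentre is (1.5, 0.5) with r² = 32.5.
The farthest remaining point (-2, -2) is at distance² 18.5 ≤ 32.5.
r = √(32.5) ≈ 5.70.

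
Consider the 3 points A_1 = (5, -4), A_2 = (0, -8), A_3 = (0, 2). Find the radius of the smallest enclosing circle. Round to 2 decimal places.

Side lengths²: A_1A_2² = 41, A_1A_3² = 61, A_2A_3² = 100.
Since A_2A_3² = 100 < 61 + 41 = 102, the triangle is acute, so the smallest enclosing circle is the circumcircle.
Circumcentre = (0.1, -3), r² = 25.01.
r = √(25.01) ≈ 5.00.

5.00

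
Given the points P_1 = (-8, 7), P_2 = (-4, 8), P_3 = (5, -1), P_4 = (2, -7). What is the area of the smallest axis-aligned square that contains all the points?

The bounding box has width 13 and height 15.
An axis-aligned square enclosing the set must have side ≥ max(width, height).
So the minimum side is max(13, 15) = 15.
Area = 15² = 225.

225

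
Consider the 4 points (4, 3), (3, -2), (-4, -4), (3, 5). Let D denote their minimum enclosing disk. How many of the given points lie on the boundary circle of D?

By Welzl's lemma the MEC is supported by two points (diametrically opposite) or three points (on a circumcircle).
The farthest pair is (-4, -4)–(3, 5) with squared distance 130. The circle on this segment as diameter has centre (-0.5, 0.5) and r² = 130/4 = 32.5.
Check (4, 3): distance² to centre = 26.5 ≤ 32.5, so it lies inside.
All remaining points lie in this disk, and no smaller disk contains both endpoints, so this is the minimum enclosing circle.
The points at distance exactly r from the centre are (-4, -4), (3, 5) — 2 points.

2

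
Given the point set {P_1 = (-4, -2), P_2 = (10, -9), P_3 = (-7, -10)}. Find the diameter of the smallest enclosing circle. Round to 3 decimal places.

17.123

Side lengths²: P_1P_2² = 245, P_1P_3² = 73, P_2P_3² = 290.
Since P_2P_3² = 290 < 245 + 73 = 318, the triangle is acute, so the smallest enclosing circle is the circumcircle.
Circumcentre = (55/38, -327/38), r² = 52925/722.
Diameter = 2r = 2√(52925/722) ≈ 17.123.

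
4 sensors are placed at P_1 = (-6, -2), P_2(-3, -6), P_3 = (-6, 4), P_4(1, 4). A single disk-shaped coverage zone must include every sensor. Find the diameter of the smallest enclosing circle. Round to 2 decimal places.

11.24

The minimum enclosing circle of a finite set is fixed by two of the points (as a diameter) or three (as a circumcircle).
The minimum enclosing circle is determined by three boundary points: P_2, P_3, P_4.
Their circumcentre is (-2.5, -0.4) with r² = 31.61.
The farthest remaining point P_1 is at distance² 14.81 ≤ 31.61.
Diameter = 2r = 2√(31.61) ≈ 11.24.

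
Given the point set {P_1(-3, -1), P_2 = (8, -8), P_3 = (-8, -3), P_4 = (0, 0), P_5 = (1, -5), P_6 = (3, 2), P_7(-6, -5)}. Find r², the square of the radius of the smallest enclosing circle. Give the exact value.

70.25

The farthest pair is P_2–P_3 with squared distance 281. The circle on this segment as diameter has centre (0, -5.5) and r² = 281/4 = 70.25.
Check P_1: distance² to centre = 29.25 ≤ 70.25, so it lies inside.
All remaining points lie in this disk, and no smaller disk contains both endpoints, so this is the minimum enclosing circle.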